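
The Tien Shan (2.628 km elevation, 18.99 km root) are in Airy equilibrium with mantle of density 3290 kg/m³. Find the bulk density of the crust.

2890 kg/m³

ρ_c h = (ρ_m − ρ_c) r → ρ_c (h + r) = ρ_m r → ρ_c = ρ_m r / (h + r).
ρ_c = 3290 × 18.99 km / (2.628 km + 18.99 km) = 2890 kg/m³.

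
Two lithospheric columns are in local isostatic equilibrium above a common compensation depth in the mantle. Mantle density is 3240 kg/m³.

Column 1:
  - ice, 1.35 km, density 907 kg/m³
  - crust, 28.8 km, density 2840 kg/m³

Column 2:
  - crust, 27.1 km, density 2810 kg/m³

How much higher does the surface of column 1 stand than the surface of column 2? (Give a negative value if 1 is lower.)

0.931 km

For any compensation level in the mantle, the mantle terms cancel and isostasy reduces to e = (Σt_1 − Σt_2) − (Σ(ρt)_1 − Σ(ρt)_2) / ρ_m.
Σt_1 = 30.15 km; Σt_2 = 27.1 km; Σ(ρt)_1 = 83016.45; Σ(ρt)_2 = 76151 (in km·kg/m³).
e = (30.15 − 27.1) − (83016.45 − 76151) / 3240 = 0.931 km.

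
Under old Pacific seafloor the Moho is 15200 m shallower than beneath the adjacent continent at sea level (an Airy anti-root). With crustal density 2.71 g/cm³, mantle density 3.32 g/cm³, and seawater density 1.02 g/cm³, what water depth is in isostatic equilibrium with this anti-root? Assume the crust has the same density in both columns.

5490 m

Replacing a thickness d of crust by seawater at the top must be balanced by replacing crust with mantle at the base: d (ρ_c − ρ_w) = a (ρ_m − ρ_c).
d = a (ρ_m − ρ_c)/(ρ_c − ρ_w) = 15200 m × 0.61/1.69 = 5490 m.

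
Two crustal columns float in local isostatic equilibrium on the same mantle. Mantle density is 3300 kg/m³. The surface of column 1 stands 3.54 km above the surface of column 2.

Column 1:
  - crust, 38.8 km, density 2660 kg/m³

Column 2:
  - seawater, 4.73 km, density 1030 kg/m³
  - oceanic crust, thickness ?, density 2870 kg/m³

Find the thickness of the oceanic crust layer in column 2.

Take the compensation level at the base of the deeper column (depth z_c below the surface of column 1) and equate Σ ρ_i t_i down to z_c; mantle fills any gap and the z_c terms cancel.
Column 1: 38.8×2660 + (z_c − 38.8)×3300
Column 2: 3.54×0 + 4.73×1030 + x×2870 + (z_c − 3.54 − 4.73 − x)×3300
The z_c×3300 term appears on both sides and cancels. Collect the known terms of each column as K = Σ(ρt)_known − 3300 × (depth of known layers): K_1 = 103208 − 3300×38.8 = −24832; K_2 = 4871.9 − 3300×(3.54 + 4.73) = −22419.1.
Balance: K_1 = K_2 − x×(3300 − 2870), so x = (K_2 − K_1)/(3300 − 2870) = 2412.9/430 = 5.61 km.

5.61 km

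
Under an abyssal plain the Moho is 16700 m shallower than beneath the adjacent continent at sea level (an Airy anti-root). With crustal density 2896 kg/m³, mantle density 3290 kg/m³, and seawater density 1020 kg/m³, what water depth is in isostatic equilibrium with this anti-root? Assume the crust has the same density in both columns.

Replacing a thickness d of crust by seawater at the top must be balanced by replacing crust with mantle at the base: d (ρ_c − ρ_w) = a (ρ_m − ρ_c).
d = a (ρ_m − ρ_c)/(ρ_c − ρ_w) = 16700 m × 394/1876 = 3510 m.

3510 m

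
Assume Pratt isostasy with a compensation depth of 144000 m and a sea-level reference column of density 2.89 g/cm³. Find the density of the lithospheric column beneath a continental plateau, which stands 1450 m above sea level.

2.86 g/cm³

Pratt balance: ρ_ref D = ρ (D + h).
ρ = ρ_ref D/(D + h) = 2.89 × 144000 m/(144000 m + 1450 m) = 2.86 g/cm³.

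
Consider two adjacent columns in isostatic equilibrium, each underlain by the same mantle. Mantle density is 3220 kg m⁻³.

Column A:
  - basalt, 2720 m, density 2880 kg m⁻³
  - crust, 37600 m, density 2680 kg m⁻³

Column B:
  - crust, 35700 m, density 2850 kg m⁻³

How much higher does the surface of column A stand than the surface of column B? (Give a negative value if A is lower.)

2490 m

For any compensation level in the mantle, the mantle terms cancel and isostasy reduces to e = (Σt_A − Σt_B) − (Σ(ρt)_A − Σ(ρt)_B) / ρ_m.
Σt_A = 40320 m; Σt_B = 35700 m; Σ(ρt)_A = 108601600; Σ(ρt)_B = 101745000 (in m·kg m⁻³).
e = (40320 − 35700) − (108601600 − 101745000) / 3220 = 2490 m.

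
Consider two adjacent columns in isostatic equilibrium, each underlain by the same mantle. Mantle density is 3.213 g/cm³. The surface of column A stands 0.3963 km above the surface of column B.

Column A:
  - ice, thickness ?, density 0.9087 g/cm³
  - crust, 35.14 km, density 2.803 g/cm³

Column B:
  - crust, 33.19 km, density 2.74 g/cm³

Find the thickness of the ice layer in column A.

1.11 km

Take the compensation level at the base of the deeper column (depth z_c below the surface of column A) and equate Σ ρ_i t_i down to z_c; mantle fills any gap and the z_c terms cancel.
Column A: x×0.9087 + 35.14×2.803 + (z_c − 35.14 − x)×3.213
Column B: 0.3963×0 + 33.19×2.74 + (z_c − 0.3963 − 33.19)×3.213
The z_c×3.213 term appears on both sides and cancels. Collect the known terms of each column as K = Σ(ρt)_known − 3.213 × (depth of known layers): K_A = 98.49742 − 3.213×35.14 = −14.4074; K_B = 90.9406 − 3.213×(0.3963 + 33.19) = −16.9721819.
Balance: K_A − x×(3.213 − 0.9087) = K_B, so x = (K_A − K_B)/(3.213 − 0.9087) = 2.56478/2.3043 = 1.11 km.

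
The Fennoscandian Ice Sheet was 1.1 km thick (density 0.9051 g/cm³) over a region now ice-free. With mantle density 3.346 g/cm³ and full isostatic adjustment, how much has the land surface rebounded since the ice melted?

0.298 km

Removing the load lets mantle flow back in; uplift u satisfies ρ_ice t = ρ_m u.
u = t ρ_ice/ρ_m = 1.1 km × 0.9051/3.346 = 0.298 km.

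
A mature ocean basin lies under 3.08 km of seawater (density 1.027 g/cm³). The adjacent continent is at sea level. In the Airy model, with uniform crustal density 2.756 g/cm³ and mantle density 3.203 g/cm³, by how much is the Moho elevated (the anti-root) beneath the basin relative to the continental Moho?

11.9 km

For local isostatic compensation: replacing crust with seawater at the top is compensated by replacing crust with mantle at the base: d (ρ_c − ρ_w) = a (ρ_m − ρ_c).
a = d (ρ_c − ρ_w)/(ρ_m − ρ_c) = 3.08 km × 1.729/0.447 = 11.9 km.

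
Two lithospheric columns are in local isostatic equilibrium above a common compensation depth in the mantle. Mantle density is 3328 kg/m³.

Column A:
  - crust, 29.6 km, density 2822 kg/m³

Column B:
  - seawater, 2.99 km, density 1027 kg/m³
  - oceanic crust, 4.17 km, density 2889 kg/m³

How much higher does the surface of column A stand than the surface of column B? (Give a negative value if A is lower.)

For any compensation level in the mantle, the mantle terms cancel and isostasy reduces to e = (Σt_A − Σt_B) − (Σ(ρt)_A − Σ(ρt)_B) / ρ_m.
Σt_A = 29.6 km; Σt_B = 7.16 km; Σ(ρt)_A = 83531.2; Σ(ρt)_B = 15117.86 (in km·kg/m³).
e = (29.6 − 7.16) − (83531.2 − 15117.86) / 3328 = 1.88 km.

1.88 km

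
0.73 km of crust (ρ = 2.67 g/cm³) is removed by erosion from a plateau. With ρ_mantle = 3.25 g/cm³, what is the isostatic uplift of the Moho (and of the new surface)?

Unloading: uplift u = e ρ_c/ρ_m = 0.73 km × 2.67/3.25 = 0.6 km.

0.6 km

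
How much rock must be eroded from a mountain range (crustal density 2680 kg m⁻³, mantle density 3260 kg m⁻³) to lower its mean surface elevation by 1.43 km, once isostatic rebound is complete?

8.04 km

Net drop Δ = e − u = e − e ρ_c/ρ_m = e (ρ_m − ρ_c)/ρ_m.
e = Δ ρ_m/(ρ_m − ρ_c) = 1.43 km × 3260/580 = 8.04 km.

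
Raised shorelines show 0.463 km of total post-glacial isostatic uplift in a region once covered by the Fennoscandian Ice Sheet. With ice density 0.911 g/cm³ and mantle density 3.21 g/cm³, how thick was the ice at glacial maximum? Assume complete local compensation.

1.63 km

u = t ρ_ice/ρ_m → t = u ρ_m/ρ_ice = 0.463 km × 3.21/0.911 = 1.63 km.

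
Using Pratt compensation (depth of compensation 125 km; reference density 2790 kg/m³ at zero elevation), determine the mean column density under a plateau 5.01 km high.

2680 kg/m³

Pratt balance: ρ_ref D = ρ (D + h).
ρ = ρ_ref D/(D + h) = 2790 × 125 km/(125 km + 5.01 km) = 2680 kg/m³.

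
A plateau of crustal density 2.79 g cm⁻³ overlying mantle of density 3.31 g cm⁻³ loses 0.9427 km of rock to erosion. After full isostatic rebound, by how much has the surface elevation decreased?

0.148 km

Rebound u = e ρ_c/ρ_m = 0.9427 km × 2.79/3.31 = 0.7946 km.
Net surface drop = e − u = 0.9427 km − 0.7946 km = e (ρ_m − ρ_c)/ρ_m = 0.148 km.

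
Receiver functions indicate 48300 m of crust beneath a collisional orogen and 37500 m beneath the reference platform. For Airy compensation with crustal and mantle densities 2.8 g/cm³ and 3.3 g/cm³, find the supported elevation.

Excess crust Δ = 48300 m − 37500 m = 10800 m, split between elevation h and root r with h + r = Δ.
Airy balance ρ_c h = (ρ_m − ρ_c) r gives r = h ρ_c/(ρ_m − ρ_c), so h (1 + ρ_c/(ρ_m − ρ_c)) = Δ, i.e. h = Δ (ρ_m − ρ_c)/ρ_m.
h = 10800 m × 0.5/3.3 = 1640 m.

1640 m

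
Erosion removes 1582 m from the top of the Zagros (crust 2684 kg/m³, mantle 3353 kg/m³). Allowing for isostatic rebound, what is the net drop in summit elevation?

316 m

Rebound u = e ρ_c/ρ_m = 1582 m × 2684/3353 = 1266 m.
Net surface drop = e − u = 1582 m − 1266 m = e (ρ_m − ρ_c)/ρ_m = 316 m.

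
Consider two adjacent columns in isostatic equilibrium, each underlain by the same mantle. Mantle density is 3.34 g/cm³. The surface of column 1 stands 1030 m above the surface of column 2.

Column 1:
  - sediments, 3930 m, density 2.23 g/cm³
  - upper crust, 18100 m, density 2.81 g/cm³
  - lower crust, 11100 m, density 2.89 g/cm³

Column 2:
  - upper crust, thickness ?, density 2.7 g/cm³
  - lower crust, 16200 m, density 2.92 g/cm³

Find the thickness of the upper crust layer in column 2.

Take the compensation level at the base of the deeper column (depth z_c below the surface of column 1) and equate Σ ρ_i t_i down to z_c; mantle fills any gap and the z_c terms cancel.
Column 1: 3930×2.23 + 18100×2.81 + 11100×2.89 + (z_c − 33130)×3.34
Column 2: 1030×0 + x×2.7 + 16200×2.92 + (z_c − 1030 − 16200 − x)×3.34
The z_c×3.34 term appears on both sides and cancels. Collect the known terms of each column as K = Σ(ρt)_known − 3.34 × (depth of known layers): K_1 = 91703.9 − 3.34×33130 = −18950.3; K_2 = 47304 − 3.34×(1030 + 16200) = −10244.2.
Balance: K_1 = K_2 − x×(3.34 − 2.7), so x = (K_2 − K_1)/(3.34 − 2.7) = 8706.1/0.64 = 13600 m.

13600 m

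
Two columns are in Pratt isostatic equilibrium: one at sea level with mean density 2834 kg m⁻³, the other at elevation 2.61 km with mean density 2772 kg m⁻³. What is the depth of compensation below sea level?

117 km

ρ_ref D = ρ (D + h) → D (ρ_ref − ρ) = ρ h.
D = ρ h/(ρ_ref − ρ) = 2772 × 2.61 km/(2834 − 2772) = 117 km.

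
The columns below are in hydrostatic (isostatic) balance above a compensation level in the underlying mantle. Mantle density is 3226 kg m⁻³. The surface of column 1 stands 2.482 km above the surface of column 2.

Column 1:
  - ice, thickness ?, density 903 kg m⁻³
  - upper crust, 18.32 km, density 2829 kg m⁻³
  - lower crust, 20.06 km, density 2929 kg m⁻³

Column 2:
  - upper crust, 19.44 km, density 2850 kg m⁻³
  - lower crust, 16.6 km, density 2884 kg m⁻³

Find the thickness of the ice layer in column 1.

3.34 km

Take the compensation level at the base of the deeper column (depth z_c below the surface of column 1) and equate Σ ρ_i t_i down to z_c; mantle fills any gap and the z_c terms cancel.
Column 1: x×903 + 18.32×2829 + 20.06×2929 + (z_c − 38.38 − x)×3226
Column 2: 2.482×0 + 19.44×2850 + 16.6×2884 + (z_c − 2.482 − 36.04)×3226
The z_c×3226 term appears on both sides and cancels. Collect the known terms of each column as K = Σ(ρt)_known − 3226 × (depth of known layers): K_1 = 110583.02 − 3226×38.38 = −13230.86; K_2 = 103278.4 − 3226×(2.482 + 36.04) = −20993.572.
Balance: K_1 − x×(3226 − 903) = K_2, so x = (K_1 − K_2)/(3226 − 903) = 7762.71/2323 = 3.34 km.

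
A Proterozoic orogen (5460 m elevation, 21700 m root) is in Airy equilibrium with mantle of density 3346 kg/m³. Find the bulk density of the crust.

ρ_c h = (ρ_m − ρ_c) r → ρ_c (h + r) = ρ_m r → ρ_c = ρ_m r / (h + r).
ρ_c = 3346 × 21700 m / (5460 m + 21700 m) = 2670 kg/m³.

2670 kg/m³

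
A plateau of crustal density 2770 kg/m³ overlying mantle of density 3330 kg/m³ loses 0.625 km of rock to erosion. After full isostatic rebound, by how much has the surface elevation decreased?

Rebound u = e ρ_c/ρ_m = 0.625 km × 2770/3330 = 0.5199 km.
Net surface drop = e − u = 0.625 km − 0.5199 km = e (ρ_m − ρ_c)/ρ_m = 0.105 km.

0.105 km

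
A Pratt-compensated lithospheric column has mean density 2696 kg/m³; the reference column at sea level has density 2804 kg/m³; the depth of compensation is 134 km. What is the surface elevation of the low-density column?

ρ_ref D = ρ (D + h) → h = D (ρ_ref − ρ)/ρ.
h = 134 km × (2804 − 2696)/2696 = 5.37 km.

5.37 km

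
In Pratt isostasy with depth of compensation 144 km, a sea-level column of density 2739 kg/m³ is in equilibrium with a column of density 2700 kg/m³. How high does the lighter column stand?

ρ_ref D = ρ (D + h) → h = D (ρ_ref − ρ)/ρ.
h = 144 km × (2739 − 2700)/2700 = 2.08 km.

2.08 km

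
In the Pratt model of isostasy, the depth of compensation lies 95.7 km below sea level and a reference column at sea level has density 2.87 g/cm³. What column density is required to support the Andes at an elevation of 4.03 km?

2.75 g/cm³

Pratt balance: ρ_ref D = ρ (D + h).
ρ = ρ_ref D/(D + h) = 2.87 × 95.7 km/(95.7 km + 4.03 km) = 2.75 g/cm³.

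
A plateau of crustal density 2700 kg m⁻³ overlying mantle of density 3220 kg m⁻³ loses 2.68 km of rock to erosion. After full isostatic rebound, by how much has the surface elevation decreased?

0.433 km

Rebound u = e ρ_c/ρ_m = 2.68 km × 2700/3220 = 2.247 km.
Net surface drop = e − u = 2.68 km − 2.247 km = e (ρ_m − ρ_c)/ρ_m = 0.433 km.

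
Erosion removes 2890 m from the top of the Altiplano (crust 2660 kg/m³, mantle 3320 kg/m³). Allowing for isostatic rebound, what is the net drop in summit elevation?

Rebound u = e ρ_c/ρ_m = 2890 m × 2660/3320 = 2315 m.
Net surface drop = e − u = 2890 m − 2315 m = e (ρ_m − ρ_c)/ρ_m = 575 m.

575 m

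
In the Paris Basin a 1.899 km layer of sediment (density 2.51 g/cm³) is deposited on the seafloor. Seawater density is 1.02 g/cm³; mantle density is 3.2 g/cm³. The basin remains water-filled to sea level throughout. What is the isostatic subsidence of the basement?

1.3 km

Submarine loading: the sediment displaces seawater, and the subsidence is in turn flooded, so s (ρ_m − ρ_w) = t (ρ_sed − ρ_w).
s = 1.899 km × (2.51 − 1.02) / (3.2 − 1.02) = 1.3 km.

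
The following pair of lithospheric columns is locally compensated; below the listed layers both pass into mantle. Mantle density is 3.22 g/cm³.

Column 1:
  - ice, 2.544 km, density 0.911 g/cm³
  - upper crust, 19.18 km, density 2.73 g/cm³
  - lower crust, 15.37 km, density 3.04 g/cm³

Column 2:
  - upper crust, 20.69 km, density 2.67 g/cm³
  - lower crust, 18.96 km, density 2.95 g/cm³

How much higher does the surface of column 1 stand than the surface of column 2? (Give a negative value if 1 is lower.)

For any compensation level in the mantle, the mantle terms cancel and isostasy reduces to e = (Σt_1 − Σt_2) − (Σ(ρt)_1 − Σ(ρt)_2) / ρ_m.
Σt_1 = 37.094 km; Σt_2 = 39.65 km; Σ(ρt)_1 = 101.403784; Σ(ρt)_2 = 111.1743 (in km·g/cm³).
e = (37.094 − 39.65) − (101.403784 − 111.1743) / 3.22 = 0.478 km.

0.478 km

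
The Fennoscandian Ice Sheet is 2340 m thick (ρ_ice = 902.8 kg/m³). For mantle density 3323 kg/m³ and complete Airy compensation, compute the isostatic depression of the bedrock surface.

636 m

Equating mass per unit area of the two columns: the ice load ρ_ice t is balanced by mantle displaced below, ρ_m s.
s = t ρ_ice / ρ_m = 2340 m × 902.8/3323 = 636 m.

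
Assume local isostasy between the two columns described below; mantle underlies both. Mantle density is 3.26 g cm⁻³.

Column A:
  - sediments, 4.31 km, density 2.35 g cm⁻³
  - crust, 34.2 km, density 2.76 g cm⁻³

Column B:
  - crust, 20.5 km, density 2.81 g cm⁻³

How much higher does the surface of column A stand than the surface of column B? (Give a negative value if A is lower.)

For any compensation level in the mantle, the mantle terms cancel and isostasy reduces to e = (Σt_A − Σt_B) − (Σ(ρt)_A − Σ(ρt)_B) / ρ_m.
Σt_A = 38.51 km; Σt_B = 20.5 km; Σ(ρt)_A = 104.5205; Σ(ρt)_B = 57.605 (in km·g cm⁻³).
e = (38.51 − 20.5) − (104.5205 − 57.605) / 3.26 = 3.62 km.

3.62 km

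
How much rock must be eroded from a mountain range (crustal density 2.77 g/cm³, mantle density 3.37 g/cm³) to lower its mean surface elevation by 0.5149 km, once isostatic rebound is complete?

2.89 km

Net drop Δ = e − u = e − e ρ_c/ρ_m = e (ρ_m − ρ_c)/ρ_m.
e = Δ ρ_m/(ρ_m − ρ_c) = 0.5149 km × 3.37/0.6 = 2.89 km.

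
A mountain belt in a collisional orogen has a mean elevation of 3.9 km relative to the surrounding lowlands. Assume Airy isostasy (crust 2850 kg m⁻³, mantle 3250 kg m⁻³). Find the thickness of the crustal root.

27.8 km

Isostatic balance requires: the weight of the topography is balanced by the buoyancy of the root, ρ_c h = (ρ_m − ρ_c) r.
r = h · ρ_c / (ρ_m − ρ_c) = 3.9 km × 2850 / (3250 − 2850) = 27.8 km.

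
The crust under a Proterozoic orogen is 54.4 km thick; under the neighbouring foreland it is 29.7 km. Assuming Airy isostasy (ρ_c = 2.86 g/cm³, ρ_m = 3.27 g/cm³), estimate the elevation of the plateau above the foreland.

3.1 km

Excess crust Δ = 54.4 km − 29.7 km = 24.7 km, split between elevation h and root r with h + r = Δ.
Airy balance ρ_c h = (ρ_m − ρ_c) r gives r = h ρ_c/(ρ_m − ρ_c), so h (1 + ρ_c/(ρ_m − ρ_c)) = Δ, i.e. h = Δ (ρ_m − ρ_c)/ρ_m.
h = 24.7 km × 0.41/3.27 = 3.1 km.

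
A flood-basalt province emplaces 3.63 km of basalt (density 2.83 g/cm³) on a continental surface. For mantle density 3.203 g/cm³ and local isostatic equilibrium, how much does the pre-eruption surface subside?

Subaerial loading: s = t ρ_load / ρ_m.
s = 3.63 km × 2.83/3.203 = 3.21 km.

3.21 km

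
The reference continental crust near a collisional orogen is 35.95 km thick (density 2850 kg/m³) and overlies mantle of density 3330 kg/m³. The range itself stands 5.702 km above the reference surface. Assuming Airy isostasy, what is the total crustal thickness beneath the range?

75.5 km

Root depth r = h ρ_c / (ρ_m − ρ_c) = 5.702 km × 2850 / 480 = 33.86 km.
Total thickness = T + h + r = 35.95 km + 5.702 km + 33.86 km = 75.5 km.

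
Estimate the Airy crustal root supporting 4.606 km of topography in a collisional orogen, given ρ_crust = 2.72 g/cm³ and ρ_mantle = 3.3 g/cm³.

By Archimedes' principle applied to the lithosphere: the weight of the topography is balanced by the buoyancy of the root, ρ_c h = (ρ_m − ρ_c) r.
r = h · ρ_c / (ρ_m − ρ_c) = 4.606 km × 2.72 / (3.3 − 2.72) = 21.6 km.

21.6 km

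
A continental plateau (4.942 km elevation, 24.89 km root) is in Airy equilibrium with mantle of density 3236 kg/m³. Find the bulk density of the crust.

ρ_c h = (ρ_m − ρ_c) r → ρ_c (h + r) = ρ_m r → ρ_c = ρ_m r / (h + r).
ρ_c = 3236 × 24.89 km / (4.942 km + 24.89 km) = 2700 kg/m³.

2700 kg/m³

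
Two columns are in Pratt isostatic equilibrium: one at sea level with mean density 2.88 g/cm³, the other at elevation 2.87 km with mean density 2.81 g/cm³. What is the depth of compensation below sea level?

115 km

ρ_ref D = ρ (D + h) → D (ρ_ref − ρ) = ρ h.
D = ρ h/(ρ_ref − ρ) = 2.81 × 2.87 km/(2.88 − 2.81) = 115 km.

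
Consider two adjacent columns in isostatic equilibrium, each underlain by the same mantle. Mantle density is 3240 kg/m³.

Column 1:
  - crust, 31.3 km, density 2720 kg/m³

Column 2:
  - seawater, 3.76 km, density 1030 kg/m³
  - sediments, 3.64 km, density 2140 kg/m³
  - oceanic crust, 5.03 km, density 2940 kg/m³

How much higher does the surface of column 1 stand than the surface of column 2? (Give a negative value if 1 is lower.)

For any compensation level in the mantle, the mantle terms cancel and isostasy reduces to e = (Σt_1 − Σt_2) − (Σ(ρt)_1 − Σ(ρt)_2) / ρ_m.
Σt_1 = 31.3 km; Σt_2 = 12.43 km; Σ(ρt)_1 = 85136; Σ(ρt)_2 = 26450.6 (in km·kg/m³).
e = (31.3 − 12.43) − (85136 − 26450.6) / 3240 = 0.757 km.

0.757 km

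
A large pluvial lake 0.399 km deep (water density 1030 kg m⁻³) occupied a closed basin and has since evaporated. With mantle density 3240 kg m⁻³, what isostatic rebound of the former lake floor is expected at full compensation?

u = d ρ_w/ρ_m = 0.399 km × 1030/3240 = 0.127 km.

0.127 km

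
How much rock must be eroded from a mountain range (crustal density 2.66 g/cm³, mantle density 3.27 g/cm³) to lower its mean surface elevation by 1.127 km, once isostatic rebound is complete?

Net drop Δ = e − u = e − e ρ_c/ρ_m = e (ρ_m − ρ_c)/ρ_m.
e = Δ ρ_m/(ρ_m − ρ_c) = 1.127 km × 3.27/0.61 = 6.04 km.

6.04 km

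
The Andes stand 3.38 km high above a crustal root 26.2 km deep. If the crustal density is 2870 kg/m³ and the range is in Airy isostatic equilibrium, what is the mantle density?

3240 kg/m³

Airy balance: ρ_c h = (ρ_m − ρ_c) r → ρ_m = ρ_c (1 + h/r).
ρ_m = 2870 × (1 + 3.38 km/26.2 km) = 3240 kg/m³.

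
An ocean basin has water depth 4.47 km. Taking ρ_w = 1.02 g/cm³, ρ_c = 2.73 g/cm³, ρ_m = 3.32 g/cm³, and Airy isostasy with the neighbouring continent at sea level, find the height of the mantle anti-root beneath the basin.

13 km

For local isostatic compensation: replacing crust with seawater at the top is compensated by replacing crust with mantle at the base: d (ρ_c − ρ_w) = a (ρ_m − ρ_c).
a = d (ρ_c − ρ_w)/(ρ_m − ρ_c) = 4.47 km × 1.71/0.59 = 13 km.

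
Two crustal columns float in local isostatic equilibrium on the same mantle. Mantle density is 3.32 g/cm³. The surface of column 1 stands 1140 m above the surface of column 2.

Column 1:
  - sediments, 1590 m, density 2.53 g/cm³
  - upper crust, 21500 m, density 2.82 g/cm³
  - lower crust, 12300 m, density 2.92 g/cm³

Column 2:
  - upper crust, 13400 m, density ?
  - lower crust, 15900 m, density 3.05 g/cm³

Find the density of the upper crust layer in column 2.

Take the compensation level at the base of the deeper column (depth z_c below the surface of column 1) and equate Σ ρ_i t_i down to z_c; mantle fills any gap and the z_c terms cancel.
Column 1: 1590×2.53 + 21500×2.82 + 12300×2.92 + (z_c − 35390)×3.32
Column 2: 1140×0 + 13400×ρ + 15900×3.05 + (z_c − 1140 − 29300)×3.32
The z_c×3.32 term appears on both sides and cancels. Collect the known terms of each column as K = Σ(ρt)_known − 3.32 × (depth of known layers): K_1 = 100568.7 − 3.32×35390 = −16926.1; K_2 = 48495 − 3.32×(1140 + 29300) = −52565.8.
Balance: K_1 = K_2 + 13400×ρ, so ρ = (K_1 − K_2)/13400 = 35639.7/13400 = 2.66 g/cm³.

2.66 g/cm³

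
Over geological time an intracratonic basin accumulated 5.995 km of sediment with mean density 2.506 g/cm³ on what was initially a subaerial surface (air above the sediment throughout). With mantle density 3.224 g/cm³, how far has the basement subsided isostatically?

Subaerial load: s = t ρ_sed / ρ_m = 5.995 km × 2.506/3.224 = 4.66 km.

4.66 km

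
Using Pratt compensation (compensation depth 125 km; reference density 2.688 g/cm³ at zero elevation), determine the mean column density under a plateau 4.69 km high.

Pratt balance: ρ_ref D = ρ (D + h).
ρ = ρ_ref D/(D + h) = 2.688 × 125 km/(125 km + 4.69 km) = 2.59 g/cm³.

2.59 g/cm³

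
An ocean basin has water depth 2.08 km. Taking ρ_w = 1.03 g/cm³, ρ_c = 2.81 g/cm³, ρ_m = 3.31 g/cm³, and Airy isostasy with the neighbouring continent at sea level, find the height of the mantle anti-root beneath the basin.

7.4 km

For local isostatic compensation: replacing crust with seawater at the top is compensated by replacing crust with mantle at the base: d (ρ_c − ρ_w) = a (ρ_m − ρ_c).
a = d (ρ_c − ρ_w)/(ρ_m − ρ_c) = 2.08 km × 1.78/0.5 = 7.4 km.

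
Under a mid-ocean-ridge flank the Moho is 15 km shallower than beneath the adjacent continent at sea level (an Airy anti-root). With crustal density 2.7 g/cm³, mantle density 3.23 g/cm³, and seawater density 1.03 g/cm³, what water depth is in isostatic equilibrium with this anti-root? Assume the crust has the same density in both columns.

4.76 km

Replacing a thickness d of crust by seawater at the top must be balanced by replacing crust with mantle at the base: d (ρ_c − ρ_w) = a (ρ_m − ρ_c).
d = a (ρ_m − ρ_c)/(ρ_c − ρ_w) = 15 km × 0.53/1.67 = 4.76 km.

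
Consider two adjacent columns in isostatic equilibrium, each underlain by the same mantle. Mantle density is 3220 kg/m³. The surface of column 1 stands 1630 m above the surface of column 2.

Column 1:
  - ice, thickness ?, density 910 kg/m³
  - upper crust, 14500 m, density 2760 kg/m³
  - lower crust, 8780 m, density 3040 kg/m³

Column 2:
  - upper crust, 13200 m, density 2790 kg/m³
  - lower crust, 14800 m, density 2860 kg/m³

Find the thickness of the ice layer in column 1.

Take the compensation level at the base of the deeper column (depth z_c below the surface of column 1) and equate Σ ρ_i t_i down to z_c; mantle fills any gap and the z_c terms cancel.
Column 1: x×910 + 14500×2760 + 8780×3040 + (z_c − 23280 − x)×3220
Column 2: 1630×0 + 13200×2790 + 14800×2860 + (z_c − 1630 − 28000)×3220
The z_c×3220 term appears on both sides and cancels. Collect the known terms of each column as K = Σ(ρt)_known − 3220 × (depth of known layers): K_1 = 66711200 − 3220×23280 = −8250400; K_2 = 79156000 − 3220×(1630 + 28000) = −16252600.
Balance: K_1 − x×(3220 − 910) = K_2, so x = (K_1 − K_2)/(3220 − 910) = 8002200/2310 = 3460 m.

3460 m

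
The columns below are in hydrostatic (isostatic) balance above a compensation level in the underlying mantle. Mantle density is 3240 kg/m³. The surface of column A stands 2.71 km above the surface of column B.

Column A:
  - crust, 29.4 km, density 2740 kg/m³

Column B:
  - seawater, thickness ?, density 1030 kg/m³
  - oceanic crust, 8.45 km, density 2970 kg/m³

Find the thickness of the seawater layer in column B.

1.65 km

Take the compensation level at the base of the deeper column (depth z_c below the surface of column A) and equate Σ ρ_i t_i down to z_c; mantle fills any gap and the z_c terms cancel.
Column A: 29.4×2740 + (z_c − 29.4)×3240
Column B: 2.71×0 + x×1030 + 8.45×2970 + (z_c − 2.71 − 8.45 − x)×3240
The z_c×3240 term appears on both sides and cancels. Collect the known terms of each column as K = Σ(ρt)_known − 3240 × (depth of known layers): K_A = 80556 − 3240×29.4 = −14700; K_B = 25096.5 − 3240×(2.71 + 8.45) = −11061.9.
Balance: K_A = K_B − x×(3240 − 1030), so x = (K_B − K_A)/(3240 − 1030) = 3638.1/2210 = 1.65 km.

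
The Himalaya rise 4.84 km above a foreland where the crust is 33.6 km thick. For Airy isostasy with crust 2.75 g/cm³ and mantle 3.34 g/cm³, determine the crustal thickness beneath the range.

61 km

Root depth r = h ρ_c / (ρ_m − ρ_c) = 4.84 km × 2.75 / 0.59 = 22.56 km.
Total thickness = T + h + r = 33.6 km + 4.84 km + 22.56 km = 61 km.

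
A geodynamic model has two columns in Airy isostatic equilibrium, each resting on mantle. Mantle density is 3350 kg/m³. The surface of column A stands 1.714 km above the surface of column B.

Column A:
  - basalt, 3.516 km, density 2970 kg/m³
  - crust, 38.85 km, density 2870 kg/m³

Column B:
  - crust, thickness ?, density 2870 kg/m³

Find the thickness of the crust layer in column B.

Take the compensation level at the base of the deeper column (depth z_c below the surface of column A) and equate Σ ρ_i t_i down to z_c; mantle fills any gap and the z_c terms cancel.
Column A: 3.516×2970 + 38.85×2870 + (z_c − 42.366)×3350
Column B: 1.714×0 + x×2870 + (z_c − 1.714 − 0 − x)×3350
The z_c×3350 term appears on both sides and cancels. Collect the known terms of each column as K = Σ(ρt)_known − 3350 × (depth of known layers): K_A = 121942.02 − 3350×42.366 = −19984.08; K_B = 0 − 3350×(1.714 + 0) = −5741.9.
Balance: K_A = K_B − x×(3350 − 2870), so x = (K_B − K_A)/(3350 − 2870) = 14242.2/480 = 29.7 km.

29.7 km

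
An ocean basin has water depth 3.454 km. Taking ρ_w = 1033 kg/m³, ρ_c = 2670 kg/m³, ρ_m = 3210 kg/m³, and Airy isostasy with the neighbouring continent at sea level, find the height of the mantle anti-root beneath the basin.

10.5 km

By Archimedes' principle applied to the lithosphere: replacing crust with seawater at the top is compensated by replacing crust with mantle at the base: d (ρ_c − ρ_w) = a (ρ_m − ρ_c).
a = d (ρ_c − ρ_w)/(ρ_m − ρ_c) = 3.454 km × 1637/540 = 10.5 km.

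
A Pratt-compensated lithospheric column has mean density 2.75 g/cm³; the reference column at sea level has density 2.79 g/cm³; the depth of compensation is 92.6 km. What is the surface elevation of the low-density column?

1.35 km

ρ_ref D = ρ (D + h) → h = D (ρ_ref − ρ)/ρ.
h = 92.6 km × (2.79 − 2.75)/2.75 = 1.35 km.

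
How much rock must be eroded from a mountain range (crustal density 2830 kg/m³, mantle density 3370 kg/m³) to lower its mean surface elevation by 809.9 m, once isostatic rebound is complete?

5050 m

Net drop Δ = e − u = e − e ρ_c/ρ_m = e (ρ_m − ρ_c)/ρ_m.
e = Δ ρ_m/(ρ_m − ρ_c) = 809.9 m × 3370/540 = 5050 m.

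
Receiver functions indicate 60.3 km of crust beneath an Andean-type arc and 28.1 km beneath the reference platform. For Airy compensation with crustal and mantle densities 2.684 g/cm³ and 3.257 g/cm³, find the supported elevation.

Excess crust Δ = 60.3 km − 28.1 km = 32.2 km, split between elevation h and root r with h + r = Δ.
Airy balance ρ_c h = (ρ_m − ρ_c) r gives r = h ρ_c/(ρ_m − ρ_c), so h (1 + ρ_c/(ρ_m − ρ_c)) = Δ, i.e. h = Δ (ρ_m − ρ_c)/ρ_m.
h = 32.2 km × 0.573/3.257 = 5.66 km.

5.66 km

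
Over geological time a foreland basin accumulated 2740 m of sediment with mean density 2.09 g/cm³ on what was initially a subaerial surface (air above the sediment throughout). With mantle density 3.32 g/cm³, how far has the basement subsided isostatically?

1720 m

Subaerial load: s = t ρ_sed / ρ_m = 2740 m × 2.09/3.32 = 1720 m.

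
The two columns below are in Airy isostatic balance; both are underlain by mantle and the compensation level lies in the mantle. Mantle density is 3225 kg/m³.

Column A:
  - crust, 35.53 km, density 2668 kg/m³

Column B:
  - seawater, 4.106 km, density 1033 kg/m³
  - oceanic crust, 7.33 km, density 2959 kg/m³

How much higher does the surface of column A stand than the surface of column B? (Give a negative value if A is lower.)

For any compensation level in the mantle, the mantle terms cancel and isostasy reduces to e = (Σt_A − Σt_B) − (Σ(ρt)_A − Σ(ρt)_B) / ρ_m.
Σt_A = 35.53 km; Σt_B = 11.436 km; Σ(ρt)_A = 94794.04; Σ(ρt)_B = 25930.968 (in km·kg/m³).
e = (35.53 − 11.436) − (94794.04 − 25930.968) / 3225 = 2.74 km.

2.74 km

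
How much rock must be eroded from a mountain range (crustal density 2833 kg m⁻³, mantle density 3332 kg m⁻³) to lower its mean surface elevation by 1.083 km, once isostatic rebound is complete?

Net drop Δ = e − u = e − e ρ_c/ρ_m = e (ρ_m − ρ_c)/ρ_m.
e = Δ ρ_m/(ρ_m − ρ_c) = 1.083 km × 3332/499 = 7.23 km.

7.23 km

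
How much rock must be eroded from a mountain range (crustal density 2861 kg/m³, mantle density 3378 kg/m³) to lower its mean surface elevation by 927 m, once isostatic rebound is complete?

Net drop Δ = e − u = e − e ρ_c/ρ_m = e (ρ_m − ρ_c)/ρ_m.
e = Δ ρ_m/(ρ_m − ρ_c) = 927 m × 3378/517 = 6060 m.

6060 m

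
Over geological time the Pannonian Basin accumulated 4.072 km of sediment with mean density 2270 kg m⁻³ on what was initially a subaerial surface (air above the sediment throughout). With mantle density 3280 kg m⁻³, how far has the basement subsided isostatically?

2.82 km

Subaerial load: s = t ρ_sed / ρ_m = 4.072 km × 2270/3280 = 2.82 km.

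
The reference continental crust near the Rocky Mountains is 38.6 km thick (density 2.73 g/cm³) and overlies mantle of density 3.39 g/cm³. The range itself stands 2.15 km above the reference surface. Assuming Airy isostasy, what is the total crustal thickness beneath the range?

Root depth r = h ρ_c / (ρ_m − ρ_c) = 2.15 km × 2.73 / 0.66 = 8.893 km.
Total thickness = T + h + r = 38.6 km + 2.15 km + 8.893 km = 49.6 km.

49.6 km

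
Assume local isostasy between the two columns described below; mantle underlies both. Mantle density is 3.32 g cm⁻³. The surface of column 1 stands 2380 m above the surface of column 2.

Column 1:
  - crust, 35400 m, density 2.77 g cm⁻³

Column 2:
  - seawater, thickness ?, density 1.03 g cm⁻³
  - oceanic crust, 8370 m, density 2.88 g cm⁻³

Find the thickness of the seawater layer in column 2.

3440 m

Take the compensation level at the base of the deeper column (depth z_c below the surface of column 1) and equate Σ ρ_i t_i down to z_c; mantle fills any gap and the z_c terms cancel.
Column 1: 35400×2.77 + (z_c − 35400)×3.32
Column 2: 2380×0 + x×1.03 + 8370×2.88 + (z_c − 2380 − 8370 − x)×3.32
The z_c×3.32 term appears on both sides and cancels. Collect the known terms of each column as K = Σ(ρt)_known − 3.32 × (depth of known layers): K_1 = 98058 − 3.32×35400 = −19470; K_2 = 24105.6 − 3.32×(2380 + 8370) = −11584.4.
Balance: K_1 = K_2 − x×(3.32 − 1.03), so x = (K_2 − K_1)/(3.32 − 1.03) = 7885.6/2.29 = 3440 m.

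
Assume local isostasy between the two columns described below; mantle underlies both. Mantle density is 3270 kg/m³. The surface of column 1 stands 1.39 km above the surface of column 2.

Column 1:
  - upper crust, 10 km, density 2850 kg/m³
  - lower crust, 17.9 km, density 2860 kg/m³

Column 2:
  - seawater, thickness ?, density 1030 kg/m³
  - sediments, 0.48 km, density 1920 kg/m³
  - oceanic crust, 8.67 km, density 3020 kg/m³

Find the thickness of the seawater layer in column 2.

1.87 km

Take the compensation level at the base of the deeper column (depth z_c below the surface of column 1) and equate Σ ρ_i t_i down to z_c; mantle fills any gap and the z_c terms cancel.
Column 1: 10×2850 + 17.9×2860 + (z_c − 27.9)×3270
Column 2: 1.39×0 + x×1030 + 0.48×1920 + 8.67×3020 + (z_c − 1.39 − 9.15 − x)×3270
The z_c×3270 term appears on both sides and cancels. Collect the known terms of each column as K = Σ(ρt)_known − 3270 × (depth of known layers): K_1 = 79694 − 3270×27.9 = −11539; K_2 = 27105 − 3270×(1.39 + 9.15) = −7360.8.
Balance: K_1 = K_2 − x×(3270 − 1030), so x = (K_2 − K_1)/(3270 − 1030) = 4178.2/2240 = 1.87 km.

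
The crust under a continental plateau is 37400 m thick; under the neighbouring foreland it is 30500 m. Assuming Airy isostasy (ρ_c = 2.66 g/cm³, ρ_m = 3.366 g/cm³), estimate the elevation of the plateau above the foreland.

1450 m

Excess crust Δ = 37400 m − 30500 m = 6900 m, split between elevation h and root r with h + r = Δ.
Airy balance ρ_c h = (ρ_m − ρ_c) r gives r = h ρ_c/(ρ_m − ρ_c), so h (1 + ρ_c/(ρ_m − ρ_c)) = Δ, i.e. h = Δ (ρ_m − ρ_c)/ρ_m.
h = 6900 m × 0.706/3.366 = 1450 m.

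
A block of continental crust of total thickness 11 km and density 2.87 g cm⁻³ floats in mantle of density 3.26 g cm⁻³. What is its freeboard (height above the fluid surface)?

Floating equilibrium: submerged depth d = t ρ_obj/ρ_fluid = 11 km × 2.87/3.26 = 9.684 km.
Freeboard = t − d = 11 km − 9.684 km = 1.32 km.

1.32 km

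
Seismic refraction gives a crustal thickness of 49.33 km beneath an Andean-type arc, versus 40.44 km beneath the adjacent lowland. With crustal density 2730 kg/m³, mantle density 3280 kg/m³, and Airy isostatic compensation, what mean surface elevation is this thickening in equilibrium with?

Excess crust Δ = 49.33 km − 40.44 km = 8.89 km, split between elevation h and root r with h + r = Δ.
Airy balance ρ_c h = (ρ_m − ρ_c) r gives r = h ρ_c/(ρ_m − ρ_c), so h (1 + ρ_c/(ρ_m − ρ_c)) = Δ, i.e. h = Δ (ρ_m − ρ_c)/ρ_m.
h = 8.89 km × 550/3280 = 1.49 km.

1.49 km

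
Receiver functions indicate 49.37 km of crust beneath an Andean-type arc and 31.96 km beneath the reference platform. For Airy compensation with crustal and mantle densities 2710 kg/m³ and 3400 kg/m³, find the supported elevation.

3.53 km

Excess crust Δ = 49.37 km − 31.96 km = 17.41 km, split between elevation h and root r with h + r = Δ.
Airy balance ρ_c h = (ρ_m − ρ_c) r gives r = h ρ_c/(ρ_m − ρ_c), so h (1 + ρ_c/(ρ_m − ρ_c)) = Δ, i.e. h = Δ (ρ_m − ρ_c)/ρ_m.
h = 17.41 km × 690/3400 = 3.53 km.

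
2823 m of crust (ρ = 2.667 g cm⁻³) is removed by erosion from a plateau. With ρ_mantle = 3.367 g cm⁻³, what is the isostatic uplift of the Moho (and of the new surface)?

2240 m

Unloading: uplift u = e ρ_c/ρ_m = 2823 m × 2.667/3.367 = 2240 m.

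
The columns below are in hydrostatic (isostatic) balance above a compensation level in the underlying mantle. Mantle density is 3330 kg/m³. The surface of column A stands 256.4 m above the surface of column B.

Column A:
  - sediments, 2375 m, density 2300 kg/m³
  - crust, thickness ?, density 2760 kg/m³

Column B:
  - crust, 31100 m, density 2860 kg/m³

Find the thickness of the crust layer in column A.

Take the compensation level at the base of the deeper column (depth z_c below the surface of column A) and equate Σ ρ_i t_i down to z_c; mantle fills any gap and the z_c terms cancel.
Column A: 2375×2300 + x×2760 + (z_c − 2375 − x)×3330
Column B: 256.4×0 + 31100×2860 + (z_c − 256.4 − 31100)×3330
The z_c×3330 term appears on both sides and cancels. Collect the known terms of each column as K = Σ(ρt)_known − 3330 × (depth of known layers): K_A = 5462500 − 3330×2375 = −2446250; K_B = 88946000 − 3330×(256.4 + 31100) = −15470812.
Balance: K_A − x×(3330 − 2760) = K_B, so x = (K_A − K_B)/(3330 − 2760) = 13024600/570 = 22900 m.

22900 m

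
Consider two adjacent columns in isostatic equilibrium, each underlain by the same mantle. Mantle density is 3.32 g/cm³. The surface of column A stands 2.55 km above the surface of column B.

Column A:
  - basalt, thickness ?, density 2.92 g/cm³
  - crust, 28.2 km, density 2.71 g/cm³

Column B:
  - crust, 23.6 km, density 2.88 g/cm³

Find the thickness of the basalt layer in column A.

4.12 km

Take the compensation level at the base of the deeper column (depth z_c below the surface of column A) and equate Σ ρ_i t_i down to z_c; mantle fills any gap and the z_c terms cancel.
Column A: x×2.92 + 28.2×2.71 + (z_c − 28.2 − x)×3.32
Column B: 2.55×0 + 23.6×2.88 + (z_c − 2.55 − 23.6)×3.32
The z_c×3.32 term appears on both sides and cancels. Collect the known terms of each column as K = Σ(ρt)_known − 3.32 × (depth of known layers): K_A = 76.422 − 3.32×28.2 = −17.202; K_B = 67.968 − 3.32×(2.55 + 23.6) = −18.85.
Balance: K_A − x×(3.32 − 2.92) = K_B, so x = (K_A − K_B)/(3.32 − 2.92) = 1.648/0.4 = 4.12 km.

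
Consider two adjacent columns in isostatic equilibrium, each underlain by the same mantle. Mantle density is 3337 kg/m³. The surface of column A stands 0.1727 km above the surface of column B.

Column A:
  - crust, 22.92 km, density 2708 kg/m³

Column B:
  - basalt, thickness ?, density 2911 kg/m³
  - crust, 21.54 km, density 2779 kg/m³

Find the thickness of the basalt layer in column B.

4.27 km

Take the compensation level at the base of the deeper column (depth z_c below the surface of column A) and equate Σ ρ_i t_i down to z_c; mantle fills any gap and the z_c terms cancel.
Column A: 22.92×2708 + (z_c − 22.92)×3337
Column B: 0.1727×0 + x×2911 + 21.54×2779 + (z_c − 0.1727 − 21.54 − x)×3337
The z_c×3337 term appears on both sides and cancels. Collect the known terms of each column as K = Σ(ρt)_known − 3337 × (depth of known layers): K_A = 62067.36 − 3337×22.92 = −14416.68; K_B = 59859.66 − 3337×(0.1727 + 21.54) = −12595.6199.
Balance: K_A = K_B − x×(3337 − 2911), so x = (K_B − K_A)/(3337 − 2911) = 1821.06/426 = 4.27 km.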